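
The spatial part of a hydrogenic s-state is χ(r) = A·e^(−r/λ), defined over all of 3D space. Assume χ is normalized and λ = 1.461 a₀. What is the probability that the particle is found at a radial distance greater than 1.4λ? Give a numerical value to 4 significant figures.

P = ∫ |χ|² 4πr² dr over r > 1.4λ.
A² is fixed by ∫₀^∞ 4πr²|χ|² dr = 1, i.e. A² = (π·λ^3)^(−1).
Substituting u = r/λ, A², 4π and the length scale all cancel in the ratio: P = ∫_{1.4}^{∞} u^2·e^(-2·u) du / ∫_{0}^{∞} u^2·e^(-2·u) du.
Using ∫ u^2·e^(-2·u) du = -(2·u^2 + 2·u + 1)·e^(-2·u)/4, the numerator is 193·e^(-14/5)/100 and the denominator is 1/4.
Taking the ratio yields P = 0.46945.

P ≈ 0.4695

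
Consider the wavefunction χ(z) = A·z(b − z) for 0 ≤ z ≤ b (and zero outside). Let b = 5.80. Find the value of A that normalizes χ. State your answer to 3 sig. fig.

Normalization requires ∫|χ|² dz = 1, integrated from 0 to b.
Expanding the polynomial and integrating term by term, carrying out the integral gives A² · b^5/30.
So A² = (b^5/30)^(−1).
Plugging in b = 5.80 yields A = 0.06761.

A ≈ 0.0676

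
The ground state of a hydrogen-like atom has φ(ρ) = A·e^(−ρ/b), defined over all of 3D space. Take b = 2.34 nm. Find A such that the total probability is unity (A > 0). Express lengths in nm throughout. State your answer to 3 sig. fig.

Require ∫ |φ|² 4πρ² dρ = 1 over the whole domain.
The angular integral contributes 4π, leaving ∫₀^∞ ρ²|φ|² dρ.
With ∫₀^∞ ρ^2 e^(−αρ) dρ = 2!/α^3, the integral (without the A² prefactor) comes out to π·b^3.
Setting this equal to 1 gives A² = 1/(π·b^3).
With b = 2.34: A² = 0.02484 and A = 0.1576.

A ≈ 0.158 nm^(-3/2)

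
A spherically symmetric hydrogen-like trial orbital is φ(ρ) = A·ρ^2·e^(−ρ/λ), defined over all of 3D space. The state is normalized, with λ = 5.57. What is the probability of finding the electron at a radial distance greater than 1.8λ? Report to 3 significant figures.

P ≈ 0.927

Integrate the radial probability density 4πρ²|φ|² over ρ > 1.8λ.
The full normalization integral is A²·[45·π·λ^7/2] = 1, fixing A².
Let u = ρ/λ; then A², 4π and the length scale all cancel, so P = ∫_{1.8}^{∞} u^6·e^(-2·u) du ÷ ∫_{0}^{∞} u^6·e^(-2·u) du.
Using ∫ u^6·e^(-2·u) du = -(4·u^6 + 12·u^5 + 30·u^4 + 60·u^3 + 90·u^2 + 90·u + 45)·e^(-2·u)/8, the numerator is ≈ 5.2128 and the denominator is 45/8.
Taking the ratio yields P = 0.9267.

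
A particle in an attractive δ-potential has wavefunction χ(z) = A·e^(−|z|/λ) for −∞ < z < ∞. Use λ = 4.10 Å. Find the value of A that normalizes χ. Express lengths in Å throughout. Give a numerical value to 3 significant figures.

Normalization requires ∫|χ|² dz = 1, integrated from −∞ to ∞.
With χ = A·e^(−|z|/λ), the integral evaluates to A²·[λ].
With λ = 4.10: A² = 0.2439 and A = 0.4939.

A ≈ 0.494 Å^(-1/2)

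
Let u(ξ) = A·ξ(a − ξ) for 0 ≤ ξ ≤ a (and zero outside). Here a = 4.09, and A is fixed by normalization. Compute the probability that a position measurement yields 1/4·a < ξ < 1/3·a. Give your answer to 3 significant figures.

|u|² is the probability density, so P = ∫_{1/4·a}^{1/3·a} |u|² dξ.
The normalization integral ∫|u|²dξ over the whole domain equals a^5/30·A², and A² cancels in the ratio.
In terms of t = ξ/a (A² and the length scale cancel between numerator and denominator), P = [∫_{1/4}^{1/3} t^2·(1 - t)^2 dt] / [∫_{0}^{1} t^2·(1 - t)^2 dt].
An antiderivative of t^2·(1 - t)^2 is t^3·(6·t^2 - 15·t + 10)/30; evaluating from 1/4 to 1/3 gives ≈ 0.0035454, while the full integral is 1/30.
The result is P = 0.1064.

P ≈ 0.106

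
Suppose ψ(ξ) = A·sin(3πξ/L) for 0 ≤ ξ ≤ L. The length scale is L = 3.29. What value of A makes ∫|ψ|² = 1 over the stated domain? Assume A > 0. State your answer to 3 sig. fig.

Normalization requires ∫|ψ|² dξ = 1, integrated from 0 to L.
Using sin²θ = (1 − cos 2θ)/2, ∫|ψ|² dξ = A²·(L/2).
Setting this equal to 1 gives A² = 1/(L/2).
Plugging in L = 3.29 yields A = 0.7797.

A ≈ 0.780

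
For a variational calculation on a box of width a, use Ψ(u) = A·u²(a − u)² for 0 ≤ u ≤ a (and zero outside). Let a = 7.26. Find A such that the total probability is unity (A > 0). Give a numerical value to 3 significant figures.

A ≈ 0.00335

The normalization condition is ∫|Ψ|² du = 1 from 0 to a.
The integral (without the A² prefactor) comes out to a^9/630.
Hence A² = 1/[a^9/630].
Substituting a = 7.26 gives A² = 0.00001124, so A = 0.003353.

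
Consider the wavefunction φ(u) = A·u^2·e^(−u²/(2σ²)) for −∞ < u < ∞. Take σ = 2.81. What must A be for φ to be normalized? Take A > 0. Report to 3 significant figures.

A ≈ 0.0655

Require ∫ |φ|² du = 1 over the whole domain.
Using the Gaussian integral ∫_{−∞}^{∞} e^(−αu²) du = √(π/α), the integral (without the A² prefactor) comes out to 3·√(π)·σ^5/4.
Setting this equal to 1 gives A² = 1/(3·√(π)·σ^5/4).
Plugging in σ = 2.81 yields A = 0.06553.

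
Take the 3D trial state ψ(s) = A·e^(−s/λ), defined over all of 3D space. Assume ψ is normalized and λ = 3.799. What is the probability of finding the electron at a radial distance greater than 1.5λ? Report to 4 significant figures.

P = ∫ |ψ|² 4πs² ds over s > 1.5λ.
A² is fixed by ∫₀^∞ 4πs²|ψ|² ds = 1, i.e. A² = (π·λ^3)^(−1).
Let u = s/λ; then A², 4π and the length scale all cancel, so P = ∫_{1.5}^{∞} u^2·e^(-2·u) du ÷ ∫_{0}^{∞} u^2·e^(-2·u) du.
An antiderivative of u^2·e^(-2·u) is -(2·u^2 + 2·u + 1)·e^(-2·u)/4; evaluating from 1.5 to ∞ gives 17·e^(-3)/8, while the full integral is 1/4.
This evaluates to P = 0.42319.

P ≈ 0.4232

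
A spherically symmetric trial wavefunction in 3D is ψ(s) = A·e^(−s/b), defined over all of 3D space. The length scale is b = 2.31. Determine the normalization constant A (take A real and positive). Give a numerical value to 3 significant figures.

We need A² ∫|f|² 4πs² ds = 1, taking the integral from 0 to ∞.
The angular integral contributes 4π, leaving ∫₀^∞ s²|ψ|² ds.
Recall ∫₀^∞ s^m e^(−s/β) ds = m!·β^(m+1), the integral (without the A² prefactor) comes out to π·b^3.
So A² = (π·b^3)^(−1).
With b = 2.31: A² = 0.02582 and A = 0.1607.

A ≈ 0.161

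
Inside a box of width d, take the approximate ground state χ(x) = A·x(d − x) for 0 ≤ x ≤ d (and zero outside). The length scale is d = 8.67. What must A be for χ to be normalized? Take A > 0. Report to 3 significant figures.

The normalization condition is ∫|χ|² dx = 1 from 0 to d.
∫|χ|² dx = A²·(d^5/30).
So A² = (d^5/30)^(−1).
Substituting d = 8.67 gives A² = 0.0006124, so A = 0.02475.

A ≈ 0.0247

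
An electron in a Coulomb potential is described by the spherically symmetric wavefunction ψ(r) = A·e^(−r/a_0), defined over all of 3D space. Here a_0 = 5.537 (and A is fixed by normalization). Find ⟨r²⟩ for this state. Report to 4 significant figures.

⟨r²⟩ = ∫ r^2 |ψ|² 4πr² dr over the full domain.
Recall ∫₀^∞ r^m e^(−r/β) dr = m!·β^(m+1), the ratio of the moment integral to the normalization integral gives ⟨r²⟩ = 3·a_0^2.
Putting a_0 = 5.537 gives 91.975.

⟨r^2⟩ ≈ 91.98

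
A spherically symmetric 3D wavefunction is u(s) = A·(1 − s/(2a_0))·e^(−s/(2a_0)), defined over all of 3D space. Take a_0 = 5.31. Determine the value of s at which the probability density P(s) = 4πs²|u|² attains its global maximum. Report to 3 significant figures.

The maximum of P(s) = 4πs²|u|² occurs where its derivative vanishes.
This gives s = a_0·(√(5) + 3).
With a_0 = 5.31, the most probable radial distance is 27.80.

s ≈ 27.8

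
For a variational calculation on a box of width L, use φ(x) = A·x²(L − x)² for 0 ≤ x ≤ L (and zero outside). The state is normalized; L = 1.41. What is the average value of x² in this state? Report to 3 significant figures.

⟨x^2⟩ ≈ 0.542

The expectation value is the |φ|²-weighted average of x^2: ∫ x^2|φ|² dx.
The ratio of the moment integral to the normalization integral gives ⟨x²⟩ = 3·L^2/11.
With L = 1.41, ⟨x^2⟩ = 0.5422.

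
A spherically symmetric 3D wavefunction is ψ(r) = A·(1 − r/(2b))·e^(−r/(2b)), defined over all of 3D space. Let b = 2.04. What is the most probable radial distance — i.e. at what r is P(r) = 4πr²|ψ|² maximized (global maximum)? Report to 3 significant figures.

Set d/dr [P(r) = 4πr²|ψ|²] = 0 and solve for r > 0.
This gives r = b·(√(5) + 3).
With b = 2.04, the most probable radial distance is 10.68.

r ≈ 10.7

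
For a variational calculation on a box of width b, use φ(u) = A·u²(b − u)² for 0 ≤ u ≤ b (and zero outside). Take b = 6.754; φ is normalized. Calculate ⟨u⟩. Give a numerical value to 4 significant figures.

⟨u⟩ ≈ 3.377

By definition ⟨u⟩ = ∫ u |φ(u)|² du.
Expanding the polynomial and integrating term by term, since the A² factors cancel between numerator and denominator, ⟨u⟩ = b/2.
Putting b = 6.754 gives 3.3770.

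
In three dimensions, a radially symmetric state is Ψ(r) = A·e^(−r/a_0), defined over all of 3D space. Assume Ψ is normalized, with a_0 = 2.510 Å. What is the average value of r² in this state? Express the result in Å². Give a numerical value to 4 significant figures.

⟨r²⟩ = ∫ r^2 |Ψ|² 4πr² dr over the full domain.
Evaluating both integrals, ⟨r²⟩ = 3·a_0^2.
With a_0 = 2.510, ⟨r^2⟩ = 18.900.

⟨r^2⟩ ≈ 18.90 Å^2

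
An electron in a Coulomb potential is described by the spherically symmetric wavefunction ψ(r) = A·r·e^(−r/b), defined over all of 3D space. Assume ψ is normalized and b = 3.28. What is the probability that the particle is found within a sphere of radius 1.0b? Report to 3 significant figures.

P ≈ 0.0527

With dV = 4πr²dr, the probability is ∫|ψ|² dV over r ≤ 1.0b.
The full normalization integral is A²·[3·π·b^5] = 1, fixing A².
Let u = r/b; then A², 4π and the length scale all cancel, so P = ∫_{0}^{1.0} u^4·e^(-2·u) du ÷ ∫_{0}^{∞} u^4·e^(-2·u) du.
With ∫ u^4·e^(-2·u) du = -(u^4/2 + u^3 + 3·u^2/2 + 3·u/2 + 3/4)·e^(-2·u) + C, the region integral is 3/4 - 21·e^(-2)/4 and the full one is 3/4.
This evaluates to P = 0.05265.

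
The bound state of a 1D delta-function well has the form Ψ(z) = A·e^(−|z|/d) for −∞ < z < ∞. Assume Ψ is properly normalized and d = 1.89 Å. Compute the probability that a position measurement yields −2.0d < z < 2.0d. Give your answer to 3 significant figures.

|Ψ|² is the probability density, so P = ∫_{−2.0d}^{2.0d} |Ψ|² dz.
Since A² = 1/(d), this is the region integral divided by the full normalization integral.
By symmetry take twice the z ≥ 0 contribution in numerator and denominator; the 2's cancel. Let u = z/d; then A² and the length scale cancel, so P = ∫_{0}^{2.0} e^(-2·u) du ÷ ∫_{0}^{∞} e^(-2·u) du.
With ∫ e^(-2·u) du = -e^(-2·u)/2 + C, the region integral is 1/2 - e^(-4)/2 and the full one is 1/2.
The result is P = 0.9817.

P ≈ 0.982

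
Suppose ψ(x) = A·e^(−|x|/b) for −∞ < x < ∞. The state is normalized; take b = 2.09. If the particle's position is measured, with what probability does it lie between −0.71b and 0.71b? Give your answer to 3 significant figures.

The probability is P = ∫ |ψ|² dx over [−0.71b, 0.71b].
The normalization integral ∫|ψ|²dx over the whole domain equals b·A², and A² cancels in the ratio.
Both integrals are even about x = 0, so only the x ≥ 0 halves are needed (the factors of 2 cancel). Substituting u = x/b, A² and the length scale cancel in the ratio: P = ∫_{0}^{0.71} e^(-2·u) du / ∫_{0}^{∞} e^(-2·u) du.
An antiderivative of e^(-2·u) is -e^(-2·u)/2; evaluating from 0 to 0.71 gives 1/2 - e^(-71/50)/2, while the full integral is 1/2.
The result is P = 0.7583.

P ≈ 0.758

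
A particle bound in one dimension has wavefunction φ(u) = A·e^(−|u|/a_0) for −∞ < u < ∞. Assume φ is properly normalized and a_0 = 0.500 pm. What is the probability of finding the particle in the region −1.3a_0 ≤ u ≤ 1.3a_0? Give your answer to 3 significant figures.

P ≈ 0.926

|φ|² is the probability density, so P = ∫_{−1.3a_0}^{1.3a_0} |φ|² du.
The normalization integral ∫|φ|²du over the whole domain equals a_0·A², and A² cancels in the ratio.
By symmetry take twice the u ≥ 0 contribution in numerator and denominator; the 2's cancel. Let t = u/a_0; then A² and the length scale cancel, so P = ∫_{0}^{1.3} e^(-2·t) dt ÷ ∫_{0}^{∞} e^(-2·t) dt.
An antiderivative of e^(-2·t) is -e^(-2·t)/2; evaluating from 0 to 1.3 gives 1/2 - e^(-13/5)/2, while the full integral is 1/2.
This works out to P = 0.9257.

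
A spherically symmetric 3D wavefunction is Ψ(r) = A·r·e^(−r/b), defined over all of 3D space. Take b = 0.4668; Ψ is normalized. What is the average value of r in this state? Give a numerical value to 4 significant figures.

The expectation value is the |Ψ|²-weighted average of r: ∫ r|Ψ|² 4πr² dr.
Evaluating both integrals, ⟨r⟩ = 5·b/2.
With b = 0.4668, ⟨r⟩ = 1.1670.

⟨r⟩ ≈ 1.167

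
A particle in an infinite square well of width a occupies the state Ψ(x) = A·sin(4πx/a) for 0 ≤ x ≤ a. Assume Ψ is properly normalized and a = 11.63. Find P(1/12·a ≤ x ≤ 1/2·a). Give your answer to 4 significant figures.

|Ψ|² is the probability density, so P = ∫_{1/12·a}^{1/2·a} |Ψ|² dx.
Since A² = 1/(a/2), this is the region integral divided by the full normalization integral.
Substituting u = x/a, A² and the length scale cancel in the ratio: P = ∫_{1/12}^{1/2} sin(4·π·u)^2 du / ∫_{0}^{1} sin(4·π·u)^2 du.
Using ∫ sin(4·π·u)^2 du = u/2 - sin(4·π·u)·cos(4·π·u)/(8·π), the numerator is √(3)/(32·π) + 5/24 and the denominator is 1/2.
Taking the ratio, P = √(3)/(16·π) + 5/12.

P ≈ 0.4511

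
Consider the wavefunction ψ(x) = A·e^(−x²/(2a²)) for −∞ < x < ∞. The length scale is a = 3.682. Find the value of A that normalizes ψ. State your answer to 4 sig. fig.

A ≈ 0.3914

The normalization condition is ∫|ψ|² dx = 1 from −∞ to ∞.
∫|ψ|² dx = A²·(√(π)·a).
Plugging in a = 3.682 yields A = 0.39144.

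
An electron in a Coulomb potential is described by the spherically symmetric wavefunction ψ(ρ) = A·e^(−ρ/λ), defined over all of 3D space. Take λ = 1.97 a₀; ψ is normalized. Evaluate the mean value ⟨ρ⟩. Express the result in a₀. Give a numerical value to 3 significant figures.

⟨ρ⟩ ≈ 2.96 a₀

The expectation value is the |ψ|²-weighted average of ρ: ∫ ρ|ψ|² 4πρ² dρ.
With ∫₀^∞ ρ^3 e^(−αρ) dρ = 3!/α^4, the ratio of the moment integral to the normalization integral gives ⟨ρ⟩ = 3·λ/2.
Putting λ = 1.97 gives 2.955.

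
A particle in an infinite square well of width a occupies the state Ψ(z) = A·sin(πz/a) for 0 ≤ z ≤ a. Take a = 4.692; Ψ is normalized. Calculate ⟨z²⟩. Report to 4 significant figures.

⟨z²⟩ = ∫ z^2 |Ψ|² dz over the full domain.
Using sin²θ = (1 − cos 2θ)/2, evaluating both integrals, ⟨z²⟩ = -a^2/(2·π^2) + a^2/3.
Putting a = 4.692 gives 6.2230.

⟨z^2⟩ ≈ 6.223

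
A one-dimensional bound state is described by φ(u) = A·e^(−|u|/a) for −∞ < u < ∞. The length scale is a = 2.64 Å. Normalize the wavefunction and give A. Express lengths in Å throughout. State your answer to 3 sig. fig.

A ≈ 0.615 Å^(-1/2)

Normalization requires ∫|φ|² du = 1, integrated from −∞ to ∞.
The integral (without the A² prefactor) comes out to a.
Hence A² = 1/[a].
With a = 2.64: A² = 0.3788 and A = 0.6155.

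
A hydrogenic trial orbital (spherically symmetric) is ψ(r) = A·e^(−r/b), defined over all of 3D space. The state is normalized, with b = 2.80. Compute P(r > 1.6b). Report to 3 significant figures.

With dV = 4πr²dr, the probability is ∫|ψ|² dV over r > 1.6b.
A² is fixed by ∫₀^∞ 4πr²|ψ|² dr = 1, i.e. A² = (π·b^3)^(−1).
Substituting u = r/b, A², 4π and the length scale all cancel in the ratio: P = ∫_{1.6}^{∞} u^2·e^(-2·u) du / ∫_{0}^{∞} u^2·e^(-2·u) du.
An antiderivative of u^2·e^(-2·u) is -(2·u^2 + 2·u + 1)·e^(-2·u)/4; evaluating from 1.6 to ∞ gives 233·e^(-16/5)/100, while the full integral is 1/4.
This evaluates to P = 0.3799.

P ≈ 0.380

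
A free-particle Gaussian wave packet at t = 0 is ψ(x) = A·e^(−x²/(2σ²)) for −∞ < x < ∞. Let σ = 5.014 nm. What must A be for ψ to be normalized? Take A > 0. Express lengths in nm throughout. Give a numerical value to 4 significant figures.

Require ∫ |ψ|² dx = 1 over the whole domain.
Using the Gaussian integral ∫_{−∞}^{∞} e^(−αx²) dx = √(π/α), ∫|ψ|² dx = A²·(√(π)·σ).
Setting this equal to 1 gives A² = 1/(√(π)·σ).
With σ = 5.014: A² = 0.11252 and A = 0.33544.

A ≈ 0.3354 nm^(-1/2)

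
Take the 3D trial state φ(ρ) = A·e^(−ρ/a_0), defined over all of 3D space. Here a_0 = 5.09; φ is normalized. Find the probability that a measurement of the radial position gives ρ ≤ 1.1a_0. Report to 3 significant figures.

With dV = 4πρ²dρ, the probability is ∫|φ|² dV over ρ ≤ 1.1a_0.
Normalization gives A² = 1/(π·a_0^3).
Let u = ρ/a_0; then A², 4π and the length scale all cancel, so P = ∫_{0}^{1.1} u^2·e^(-2·u) du ÷ ∫_{0}^{∞} u^2·e^(-2·u) du.
An antiderivative of u^2·e^(-2·u) is -(2·u^2 + 2·u + 1)·e^(-2·u)/4; evaluating from 0 to 1.1 gives 1/4 - 281·e^(-11/5)/200, while the full integral is 1/4.
The region integral divided by the full integral gives P = 0.3773.

P ≈ 0.377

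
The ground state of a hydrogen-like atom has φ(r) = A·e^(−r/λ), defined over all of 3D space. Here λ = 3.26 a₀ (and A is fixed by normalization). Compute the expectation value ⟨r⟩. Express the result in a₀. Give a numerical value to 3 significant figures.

By definition ⟨r⟩ = ∫ r |φ(r)|² 4πr² dr.
Recall ∫₀^∞ r^m e^(−r/β) dr = m!·β^(m+1), since the A² factors cancel between numerator and denominator, ⟨r⟩ = 3·λ/2.
Putting λ = 3.26 gives 4.890.

⟨r⟩ ≈ 4.89 a₀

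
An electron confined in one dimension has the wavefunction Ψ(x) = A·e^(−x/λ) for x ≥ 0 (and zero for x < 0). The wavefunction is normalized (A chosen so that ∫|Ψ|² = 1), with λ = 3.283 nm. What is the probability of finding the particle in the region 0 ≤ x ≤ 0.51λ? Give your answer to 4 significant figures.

The probability is P = ∫ |Ψ|² dx over [0, 0.51λ].
Since A² = 1/(λ/2), this is the region integral divided by the full normalization integral.
Substituting u = x/λ, A² and the length scale cancel in the ratio: P = ∫_{0}^{0.51} e^(-2·u) du / ∫_{0}^{∞} e^(-2·u) du.
Using ∫ e^(-2·u) du = -e^(-2·u)/2, the numerator is 1/2 - e^(-51/50)/2 and the denominator is 1/2.
Evaluating gives P = 0.63941.

P ≈ 0.6394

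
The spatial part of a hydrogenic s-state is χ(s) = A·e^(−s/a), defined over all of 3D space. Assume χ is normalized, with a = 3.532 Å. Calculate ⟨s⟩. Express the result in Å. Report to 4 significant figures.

⟨s⟩ ≈ 5.298 Å

By definition ⟨s⟩ = ∫ s |χ(s)|² 4πs² ds.
Recall ∫₀^∞ s^m e^(−s/β) ds = m!·β^(m+1), since the A² factors cancel between numerator and denominator, ⟨s⟩ = 3·a/2.
With a = 3.532, ⟨s⟩ = 5.2980.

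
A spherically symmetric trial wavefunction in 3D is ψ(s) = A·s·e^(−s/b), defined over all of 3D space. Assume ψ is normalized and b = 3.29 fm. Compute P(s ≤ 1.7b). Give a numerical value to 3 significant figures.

Integrate the radial probability density 4πs²|ψ|² over s ≤ 1.7b.
The full normalization integral is A²·[3·π·b^5] = 1, fixing A².
In terms of u = s/b (A², 4π and the length scale all cancel between numerator and denominator), P = [∫_{0}^{1.7} u^4·e^(-2·u) du] / [∫_{0}^{∞} u^4·e^(-2·u) du].
An antiderivative of u^4·e^(-2·u) is -(u^4/2 + u^3 + 3·u^2/2 + 3·u/2 + 3/4)·e^(-2·u); evaluating from 0 to 1.7 gives ≈ 0.19186, while the full integral is 3/4.
The region integral divided by the full integral gives P = 0.2558.

P ≈ 0.256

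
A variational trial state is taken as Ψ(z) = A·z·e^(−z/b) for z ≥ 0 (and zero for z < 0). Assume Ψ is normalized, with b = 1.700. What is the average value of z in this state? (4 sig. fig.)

⟨z⟩ ≈ 2.550

⟨z⟩ = ∫ z |Ψ|² dz over the full domain.
Using ∫₀^∞ zⁿ e^(−αz) dz = n!/αⁿ⁺¹, the ratio of the moment integral to the normalization integral gives ⟨z⟩ = 3·b/2.
Putting b = 1.700 gives 2.5500.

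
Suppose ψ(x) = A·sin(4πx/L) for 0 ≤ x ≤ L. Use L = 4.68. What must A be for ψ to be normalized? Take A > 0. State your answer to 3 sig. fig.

A ≈ 0.654

The normalization condition is ∫|ψ|² dx = 1 from 0 to L.
With ∫₀^L sin²(nπx/L) dx = L/2, carrying out the integral gives A² · L/2.
Setting this equal to 1 gives A² = 1/(L/2).
Substituting L = 4.68 gives A² = 0.4274, so A = 0.6537.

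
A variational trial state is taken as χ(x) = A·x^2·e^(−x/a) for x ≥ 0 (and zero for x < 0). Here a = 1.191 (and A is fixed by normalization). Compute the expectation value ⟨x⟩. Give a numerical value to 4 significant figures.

By definition ⟨x⟩ = ∫ x |χ(x)|² dx.
Using ∫₀^∞ xⁿ e^(−αx) dx = n!/αⁿ⁺¹, evaluating both integrals, ⟨x⟩ = 5·a/2.
Putting a = 1.191 gives 2.9775.

⟨x⟩ ≈ 2.978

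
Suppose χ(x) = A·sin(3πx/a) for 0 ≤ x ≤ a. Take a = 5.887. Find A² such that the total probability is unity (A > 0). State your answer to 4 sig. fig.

A^2 ≈ 0.3397

We need A² ∫|f|² dx = 1, taking the integral from 0 to a.
With χ = A·sin(3πx/a), the integral evaluates to A²·[a/2].
Substituting a = 5.887 gives A² = 0.33973, so A = 0.58287.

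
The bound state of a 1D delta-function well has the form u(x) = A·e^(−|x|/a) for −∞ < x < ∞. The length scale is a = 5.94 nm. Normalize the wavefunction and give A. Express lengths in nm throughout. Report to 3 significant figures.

A ≈ 0.410 nm^(-1/2)

Require ∫ |u|² dx = 1 over the whole domain.
With ∫₀^∞ x^0 e^(−αx) dx = 0!/α^1, with u = A·e^(−|x|/a), the integral evaluates to A²·[a].
Setting this equal to 1 gives A² = 1/(a).
With a = 5.94: A² = 0.1684 and A = 0.4103.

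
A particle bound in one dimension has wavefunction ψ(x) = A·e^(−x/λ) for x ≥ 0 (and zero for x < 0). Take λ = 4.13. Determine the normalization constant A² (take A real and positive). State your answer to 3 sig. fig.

A^2 ≈ 0.484

Normalization requires ∫|ψ|² dx = 1, integrated from 0 to ∞.
Carrying out the integral gives A² · λ/2.
Hence A² = 1/[λ/2].
Substituting λ = 4.13 gives A² = 0.4843, so A = 0.6959.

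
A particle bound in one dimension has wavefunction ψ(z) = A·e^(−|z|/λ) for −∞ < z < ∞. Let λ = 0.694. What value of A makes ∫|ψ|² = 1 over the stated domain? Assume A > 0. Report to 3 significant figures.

Normalization requires ∫|ψ|² dz = 1, integrated from −∞ to ∞.
The integral (without the A² prefactor) comes out to λ.
Hence A² = 1/[λ].
With λ = 0.694: A² = 1.441 and A = 1.200.

A ≈ 1.20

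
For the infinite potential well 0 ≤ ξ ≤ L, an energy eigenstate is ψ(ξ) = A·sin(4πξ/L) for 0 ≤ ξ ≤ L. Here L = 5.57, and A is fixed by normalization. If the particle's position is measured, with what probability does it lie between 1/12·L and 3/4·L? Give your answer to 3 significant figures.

The probability is P = ∫ |ψ|² dξ over [1/12·L, 3/4·L].
Since A² = 1/(L/2), this is the region integral divided by the full normalization integral.
Substituting u = ξ/L, A² and the length scale cancel in the ratio: P = ∫_{1/12}^{3/4} sin(4·π·u)^2 du / ∫_{0}^{1} sin(4·π·u)^2 du.
Using ∫ sin(4·π·u)^2 du = u/2 - sin(4·π·u)·cos(4·π·u)/(8·π), the numerator is √(3)/(32·π) + 1/3 and the denominator is 1/2.
This works out to P = √(3)/(16·π) + 2/3.

P ≈ 0.701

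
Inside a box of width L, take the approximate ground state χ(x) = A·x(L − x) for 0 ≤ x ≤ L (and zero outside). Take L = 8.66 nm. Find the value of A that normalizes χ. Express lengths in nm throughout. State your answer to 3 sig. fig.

Require ∫ |χ|² dx = 1 over the whole domain.
Expanding the polynomial and integrating term by term, ∫|χ|² dx = A²·(L^5/30).
Setting this equal to 1 gives A² = 1/(L^5/30).
With L = 8.66: A² = 0.0006159 and A = 0.02482.

A ≈ 0.0248 nm^(-5/2)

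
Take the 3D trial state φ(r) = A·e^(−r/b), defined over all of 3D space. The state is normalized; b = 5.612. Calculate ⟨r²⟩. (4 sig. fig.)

⟨r^2⟩ ≈ 94.48

By definition ⟨r²⟩ = ∫ r^2 |φ(r)|² 4πr² dr.
Recall ∫₀^∞ r^m e^(−r/β) dr = m!·β^(m+1), since the A² factors cancel between numerator and denominator, ⟨r²⟩ = 3·b^2.
With b = 5.612, ⟨r^2⟩ = 94.484.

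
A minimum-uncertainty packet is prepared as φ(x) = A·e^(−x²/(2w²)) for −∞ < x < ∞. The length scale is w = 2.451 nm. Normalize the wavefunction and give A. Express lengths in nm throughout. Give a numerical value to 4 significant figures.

A ≈ 0.4798 nm^(-1/2)

Require ∫ |φ|² dx = 1 over the whole domain.
Differentiating ∫e^(−αx²) dx = √(π/α) under α to get the higher moments, the integral (without the A² prefactor) comes out to √(π)·w.
Hence A² = 1/[√(π)·w].
Plugging in w = 2.451 yields A = 0.47978.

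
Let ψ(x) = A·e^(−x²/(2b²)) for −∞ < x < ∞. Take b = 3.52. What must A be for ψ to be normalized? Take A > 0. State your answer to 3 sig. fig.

Require ∫ |ψ|² dx = 1 over the whole domain.
Using the Gaussian integral ∫_{−∞}^{∞} e^(−αx²) dx = √(π/α), with ψ = A·e^(−x²/(2b²)), the integral evaluates to A²·[√(π)·b].
Setting this equal to 1 gives A² = 1/(√(π)·b).
Substituting b = 3.52 gives A² = 0.1603, so A = 0.4004.

A ≈ 0.400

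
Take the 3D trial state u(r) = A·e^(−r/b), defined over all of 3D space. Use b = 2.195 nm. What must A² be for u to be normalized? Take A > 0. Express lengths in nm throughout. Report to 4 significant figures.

The normalization condition is ∫|u|² 4πr² dr = 1 from 0 to ∞.
Recall ∫₀^∞ r^m e^(−r/β) dr = m!·β^(m+1), the integral (without the A² prefactor) comes out to π·b^3.
Setting this equal to 1 gives A² = 1/(π·b^3).
With b = 2.195: A² = 0.030099 and A = 0.17349.

A^2 ≈ 0.03010 nm^(-3)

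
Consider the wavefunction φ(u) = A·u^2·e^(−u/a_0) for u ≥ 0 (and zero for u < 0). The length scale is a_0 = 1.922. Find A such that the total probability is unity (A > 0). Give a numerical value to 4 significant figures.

Normalization requires ∫|φ|² du = 1, integrated from 0 to ∞.
∫|φ|² du = A²·(3·a_0^5/4).
Plugging in a_0 = 1.922 yields A = 0.22547.

A ≈ 0.2255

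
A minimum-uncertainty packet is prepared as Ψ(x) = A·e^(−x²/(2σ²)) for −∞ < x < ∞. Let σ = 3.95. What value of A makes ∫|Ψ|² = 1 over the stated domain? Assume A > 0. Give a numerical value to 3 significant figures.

A ≈ 0.378

We need A² ∫|f|² dx = 1, taking the integral from −∞ to ∞.
With Ψ = A·e^(−x²/(2σ²)), the integral evaluates to A²·[√(π)·σ].
So A² = (√(π)·σ)^(−1).
Substituting σ = 3.95 gives A² = 0.1428, so A = 0.3779.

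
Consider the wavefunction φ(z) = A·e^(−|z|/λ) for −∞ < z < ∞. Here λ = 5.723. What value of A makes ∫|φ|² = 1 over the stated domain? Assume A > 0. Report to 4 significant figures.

Normalization requires ∫|φ|² dz = 1, integrated from −∞ to ∞.
The integral (without the A² prefactor) comes out to λ.
So A² = (λ)^(−1).
With λ = 5.723: A² = 0.17473 and A = 0.41801.

A ≈ 0.4180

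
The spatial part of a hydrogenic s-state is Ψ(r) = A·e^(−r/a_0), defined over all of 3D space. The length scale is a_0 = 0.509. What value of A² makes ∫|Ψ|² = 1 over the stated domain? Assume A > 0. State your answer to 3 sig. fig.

A^2 ≈ 2.41

We need A² ∫|f|² 4πr² dr = 1, taking the integral from 0 to ∞.
In 3D with spherical symmetry the volume element is 4πr² dr.
∫|Ψ|² 4πr² dr = A²·(π·a_0^3).
Hence A² = 1/[π·a_0^3].
With a_0 = 0.509: A² = 2.414 and A = 1.554.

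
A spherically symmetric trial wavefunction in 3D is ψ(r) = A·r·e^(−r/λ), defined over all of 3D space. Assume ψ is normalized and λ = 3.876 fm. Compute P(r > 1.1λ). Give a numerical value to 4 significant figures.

P ≈ 0.9275

P = ∫ |ψ|² 4πr² dr over r > 1.1λ.
A² is fixed by ∫₀^∞ 4πr²|ψ|² dr = 1, i.e. A² = (3·π·λ^5)^(−1).
Substituting u = r/λ, A², 4π and the length scale all cancel in the ratio: P = ∫_{1.1}^{∞} u^4·e^(-2·u) du / ∫_{0}^{∞} u^4·e^(-2·u) du.
An antiderivative of u^4·e^(-2·u) is -(u^4/2 + u^3 + 3·u^2/2 + 3·u/2 + 3/4)·e^(-2·u); evaluating from 1.1 to ∞ gives ≈ 0.695628, while the full integral is 3/4.
This evaluates to P = 0.92750.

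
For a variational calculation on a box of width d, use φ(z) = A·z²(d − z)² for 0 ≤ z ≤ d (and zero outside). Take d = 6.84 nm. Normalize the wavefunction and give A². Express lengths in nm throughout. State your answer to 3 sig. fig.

A^2 ≈ 0.0000192 nm^(-9)

We need A² ∫|f|² dz = 1, taking the integral from 0 to d.
Expanding the polynomial and integrating term by term, the integral (without the A² prefactor) comes out to d^9/630.
With d = 6.84: A² = 0.00001922 and A = 0.004384.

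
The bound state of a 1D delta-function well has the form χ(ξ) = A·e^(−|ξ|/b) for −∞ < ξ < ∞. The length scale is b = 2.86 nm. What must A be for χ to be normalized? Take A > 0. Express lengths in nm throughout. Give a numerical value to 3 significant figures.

A ≈ 0.591 nm^(-1/2)

The normalization condition is ∫|χ|² dξ = 1 from −∞ to ∞.
Recall ∫₀^∞ ξ^m e^(−ξ/β) dξ = m!·β^(m+1), with χ = A·e^(−|ξ|/b), the integral evaluates to A²·[b].
Setting this equal to 1 gives A² = 1/(b).
Substituting b = 2.86 gives A² = 0.3497, so A = 0.5913.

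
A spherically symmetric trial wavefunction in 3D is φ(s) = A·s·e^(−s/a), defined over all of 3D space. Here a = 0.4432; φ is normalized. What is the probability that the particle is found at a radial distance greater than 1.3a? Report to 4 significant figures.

With dV = 4πs²ds, the probability is ∫|φ|² dV over s > 1.3a.
The full normalization integral is A²·[3·π·a^5] = 1, fixing A².
Let u = s/a; then A², 4π and the length scale all cancel, so P = ∫_{1.3}^{∞} u^4·e^(-2·u) du ÷ ∫_{0}^{∞} u^4·e^(-2·u) du.
An antiderivative of u^4·e^(-2·u) is -(u^4/2 + u^3 + 3·u^2/2 + 3·u/2 + 3/4)·e^(-2·u); evaluating from 1.3 to ∞ gives ≈ 0.658068, while the full integral is 3/4.
This evaluates to P = 0.87742.

P ≈ 0.8774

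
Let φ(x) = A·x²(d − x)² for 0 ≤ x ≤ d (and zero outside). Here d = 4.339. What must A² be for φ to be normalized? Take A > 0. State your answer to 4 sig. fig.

Normalization requires ∫|φ|² dx = 1, integrated from 0 to d.
Carrying out the integral gives A² · d^9/630.
Hence A² = 1/[d^9/630].
Substituting d = 4.339 gives A² = 0.0011557, so A = 0.033995.

A^2 ≈ 0.001156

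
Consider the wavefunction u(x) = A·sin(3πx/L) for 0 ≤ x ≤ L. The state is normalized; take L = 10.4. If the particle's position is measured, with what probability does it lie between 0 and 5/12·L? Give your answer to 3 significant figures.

P ≈ 0.364

The probability is P = ∫ |u|² dx over [0, 5/12·L].
With A² fixed by ∫|u|² = 1, i.e. A² = (L/2)^(−1), substitute and integrate.
Let t = x/L; then A² and the length scale cancel, so P = ∫_{0}^{5/12} sin(3·π·t)^2 dt ÷ ∫_{0}^{1} sin(3·π·t)^2 dt.
With ∫ sin(3·π·t)^2 dt = t/2 - sin(6·π·t)/(12·π) + C, the region integral is 5/24 - 1/(12·π) and the full one is 1/2.
Evaluating gives P = (-2 + 5·π)/(12·π).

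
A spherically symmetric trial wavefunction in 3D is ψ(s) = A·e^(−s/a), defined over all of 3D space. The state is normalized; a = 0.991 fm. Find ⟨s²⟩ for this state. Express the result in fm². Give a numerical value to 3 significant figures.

The expectation value is the |ψ|²-weighted average of s^2: ∫ s^2|ψ|² 4πs² ds.
Using ∫₀^∞ sⁿ e^(−αs) ds = n!/αⁿ⁺¹, the ratio of the moment integral to the normalization integral gives ⟨s²⟩ = 3·a^2.
Putting a = 0.991 gives 2.946.

⟨s^2⟩ ≈ 2.95 fm^2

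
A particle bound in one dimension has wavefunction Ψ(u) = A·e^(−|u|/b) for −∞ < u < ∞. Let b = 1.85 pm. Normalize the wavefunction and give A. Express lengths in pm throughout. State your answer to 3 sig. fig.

A ≈ 0.735 pm^(-1/2)

Normalization requires ∫|Ψ|² du = 1, integrated from −∞ to ∞.
∫|Ψ|² du = A²·(b).
Plugging in b = 1.85 yields A = 0.7352.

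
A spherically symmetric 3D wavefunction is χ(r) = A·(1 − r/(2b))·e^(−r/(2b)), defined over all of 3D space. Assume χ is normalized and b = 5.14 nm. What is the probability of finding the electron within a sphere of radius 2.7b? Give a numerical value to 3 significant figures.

P = ∫ |χ|² 4πr² dr over r ≤ 2.7b.
A² is fixed by ∫₀^∞ 4πr²|χ|² dr = 1, i.e. A² = (8·π·b^3)^(−1).
Let u = r/b; then A², 4π and the length scale all cancel, so P = ∫_{0}^{2.7} u^2·(1 - u/2)^2·e^(-u) du ÷ ∫_{0}^{∞} u^2·(1 - u/2)^2·e^(-u) du.
An antiderivative of u^2·(1 - u/2)^2·e^(-u) is -(u^4/4 + u^2 + 2·u + 2)·e^(-u); evaluating from 0 to 2.7 gives ≈ 0.11986, while the full integral is 2.
Taking the ratio yields P = 0.05993.

P ≈ 0.0599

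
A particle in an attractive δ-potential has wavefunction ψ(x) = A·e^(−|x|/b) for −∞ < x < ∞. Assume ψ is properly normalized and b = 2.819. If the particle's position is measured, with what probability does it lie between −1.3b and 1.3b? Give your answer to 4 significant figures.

P = ∫_{−1.3b}^{1.3b} |ψ(x)|² dx.
The normalization integral ∫|ψ|²dx over the whole domain equals b·A², and A² cancels in the ratio.
By symmetry take twice the x ≥ 0 contribution in numerator and denominator; the 2's cancel. Let u = x/b; then A² and the length scale cancel, so P = ∫_{0}^{1.3} e^(-2·u) du ÷ ∫_{0}^{∞} e^(-2·u) du.
An antiderivative of e^(-2·u) is -e^(-2·u)/2; evaluating from 0 to 1.3 gives 1/2 - e^(-13/5)/2, while the full integral is 1/2.
This works out to P = 0.92573.

P ≈ 0.9257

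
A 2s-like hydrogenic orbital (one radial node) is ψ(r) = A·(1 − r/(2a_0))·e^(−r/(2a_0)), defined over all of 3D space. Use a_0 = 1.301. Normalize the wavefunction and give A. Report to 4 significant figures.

Normalization requires ∫|ψ|² 4πr² dr = 1, integrated from 0 to ∞.
The angular integral contributes 4π, leaving ∫₀^∞ r²|ψ|² dr.
Carrying out the integral gives A² · 8·π·a_0^3.
Plugging in a_0 = 1.301 yields A = 0.13442.

A ≈ 0.1344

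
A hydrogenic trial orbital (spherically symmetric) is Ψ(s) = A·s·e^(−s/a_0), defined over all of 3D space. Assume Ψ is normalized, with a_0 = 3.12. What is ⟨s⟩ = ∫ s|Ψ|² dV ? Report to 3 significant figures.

⟨s⟩ ≈ 7.80

The expectation value is the |Ψ|²-weighted average of s: ∫ s|Ψ|² 4πs² ds.
Evaluating both integrals, ⟨s⟩ = 5·a_0/2.
With a_0 = 3.12, ⟨s⟩ = 7.800.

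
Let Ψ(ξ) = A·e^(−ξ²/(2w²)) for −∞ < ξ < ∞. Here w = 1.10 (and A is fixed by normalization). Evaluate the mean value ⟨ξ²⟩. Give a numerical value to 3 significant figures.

⟨ξ²⟩ = ∫ ξ^2 |Ψ|² dξ over the full domain.
The ratio of the moment integral to the normalization integral gives ⟨ξ²⟩ = w^2/2.
Putting w = 1.10 gives 0.6050.

⟨ξ^2⟩ ≈ 0.605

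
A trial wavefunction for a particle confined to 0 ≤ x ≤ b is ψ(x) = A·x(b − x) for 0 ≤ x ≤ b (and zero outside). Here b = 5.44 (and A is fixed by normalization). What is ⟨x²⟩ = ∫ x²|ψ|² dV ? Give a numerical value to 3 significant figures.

⟨x²⟩ = ∫ x^2 |ψ|² dx over the full domain.
Expanding the polynomial and integrating term by term, since the A² factors cancel between numerator and denominator, ⟨x²⟩ = 2·b^2/7.
With b = 5.44, ⟨x^2⟩ = 8.455.

⟨x^2⟩ ≈ 8.46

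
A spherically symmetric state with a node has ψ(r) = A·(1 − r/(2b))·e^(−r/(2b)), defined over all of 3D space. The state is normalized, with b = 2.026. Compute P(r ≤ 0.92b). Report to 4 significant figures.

P ≈ 0.03050

With dV = 4πr²dr, the probability is ∫|ψ|² dV over r ≤ 0.92b.
A² is fixed by ∫₀^∞ 4πr²|ψ|² dr = 1, i.e. A² = (8·π·b^3)^(−1).
Substituting u = r/b, A², 4π and the length scale all cancel in the ratio: P = ∫_{0}^{0.92} u^2·(1 - u/2)^2·e^(-u) du / ∫_{0}^{∞} u^2·(1 - u/2)^2·e^(-u) du.
Using ∫ u^2·(1 - u/2)^2·e^(-u) du = -(u^4/4 + u^2 + 2·u + 2)·e^(-u), the numerator is ≈ 0.0610063 and the denominator is 2.
This evaluates to P = 0.030503.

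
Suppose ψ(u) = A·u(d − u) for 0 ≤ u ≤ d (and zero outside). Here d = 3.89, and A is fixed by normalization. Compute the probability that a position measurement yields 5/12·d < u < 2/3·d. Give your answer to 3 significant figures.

P ≈ 0.444

P = ∫_{5/12·d}^{2/3·d} |ψ(u)|² du.
The normalization integral ∫|ψ|²du over the whole domain equals d^5/30·A², and A² cancels in the ratio.
Let t = u/d; then A² and the length scale cancel, so P = ∫_{5/12}^{2/3} t^2·(1 - t)^2 dt ÷ ∫_{0}^{1} t^2·(1 - t)^2 dt.
Using ∫ t^2·(1 - t)^2 dt = t^3·(6·t^2 - 15·t + 10)/30, the numerator is ≈ 0.014783 and the denominator is 1/30.
The result is P = 0.4435.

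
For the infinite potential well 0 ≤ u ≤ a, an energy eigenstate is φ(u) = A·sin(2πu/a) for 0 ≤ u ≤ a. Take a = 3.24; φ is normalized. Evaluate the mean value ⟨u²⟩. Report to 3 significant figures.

The expectation value is the |φ|²-weighted average of u^2: ∫ u^2|φ|² du.
Using sin²θ = (1 − cos 2θ)/2, evaluating both integrals, ⟨u²⟩ = -a^2/(8·π^2) + a^2/3.
Putting a = 3.24 gives 3.366.

⟨u^2⟩ ≈ 3.37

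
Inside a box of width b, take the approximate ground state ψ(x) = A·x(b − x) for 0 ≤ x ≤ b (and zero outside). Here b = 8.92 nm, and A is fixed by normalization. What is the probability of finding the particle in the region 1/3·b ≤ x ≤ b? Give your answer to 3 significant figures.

P ≈ 0.790

The probability is P = ∫ |ψ|² dx over [1/3·b, b].
With A² fixed by ∫|ψ|² = 1, i.e. A² = (b^5/30)^(−1), substitute and integrate.
In terms of u = x/b (A² and the length scale cancel between numerator and denominator), P = [∫_{1/3}^{1} u^2·(1 - u)^2 du] / [∫_{0}^{1} u^2·(1 - u)^2 du].
Using ∫ u^2·(1 - u)^2 du = u^3·(6·u^2 - 15·u + 10)/30, the numerator is 32/1215 and the denominator is 1/30.
This works out to P = 64/81.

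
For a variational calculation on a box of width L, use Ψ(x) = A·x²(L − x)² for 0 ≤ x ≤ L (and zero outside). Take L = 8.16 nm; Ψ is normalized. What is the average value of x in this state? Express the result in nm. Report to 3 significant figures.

The expectation value is the |Ψ|²-weighted average of x: ∫ x|Ψ|² dx.
Expanding the polynomial and integrating term by term, the ratio of the moment integral to the normalization integral gives ⟨x⟩ = L/2.
With L = 8.16, ⟨x⟩ = 4.080.

⟨x⟩ ≈ 4.08 nm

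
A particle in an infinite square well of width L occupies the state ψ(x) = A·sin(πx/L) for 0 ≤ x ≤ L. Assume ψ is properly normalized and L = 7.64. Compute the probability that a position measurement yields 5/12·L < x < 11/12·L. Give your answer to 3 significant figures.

P ≈ 0.659

|ψ|² is the probability density, so P = ∫_{5/12·L}^{11/12·L} |ψ|² dx.
The normalization integral ∫|ψ|²dx over the whole domain equals L/2·A², and A² cancels in the ratio.
Substituting u = x/L, A² and the length scale cancel in the ratio: P = ∫_{5/12}^{11/12} sin(π·u)^2 du / ∫_{0}^{1} sin(π·u)^2 du.
An antiderivative of sin(π·u)^2 is u/2 - sin(2·π·u)/(4·π); evaluating from 5/12 to 11/12 gives 1/(4·π) + 1/4, while the full integral is 1/2.
Taking the ratio, P = (1 + π)/(2·π).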